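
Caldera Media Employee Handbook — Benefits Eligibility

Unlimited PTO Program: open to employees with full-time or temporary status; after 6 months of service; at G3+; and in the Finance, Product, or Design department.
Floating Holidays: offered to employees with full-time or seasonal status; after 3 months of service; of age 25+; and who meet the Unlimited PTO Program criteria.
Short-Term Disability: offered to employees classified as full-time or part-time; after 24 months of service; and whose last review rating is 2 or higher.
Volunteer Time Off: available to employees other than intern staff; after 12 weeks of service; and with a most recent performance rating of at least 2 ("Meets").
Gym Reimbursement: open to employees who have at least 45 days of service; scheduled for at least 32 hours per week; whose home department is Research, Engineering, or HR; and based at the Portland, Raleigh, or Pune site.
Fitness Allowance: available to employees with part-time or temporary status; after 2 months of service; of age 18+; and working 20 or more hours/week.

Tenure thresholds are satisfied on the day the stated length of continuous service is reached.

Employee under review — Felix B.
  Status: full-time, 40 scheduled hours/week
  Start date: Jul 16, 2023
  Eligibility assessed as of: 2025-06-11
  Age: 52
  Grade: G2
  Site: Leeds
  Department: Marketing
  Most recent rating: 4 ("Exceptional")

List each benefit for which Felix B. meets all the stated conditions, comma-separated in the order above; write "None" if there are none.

Service from Jul 16, 2023 to 2025-06-11: 696 days.
Unlimited PTO Program — status full-time ✓; service 696 days ≥ 6 months (≈180 days) ✓; grade G2 < G3 ✗ → not eligible.
Floating Holidays — status full-time ✓; service 696 days ≥ 3 months (≈90 days) ✓; age 52 ≥ 25 ✓; not eligible for Unlimited PTO Program ✗ → not eligible.
Short-Term Disability — status full-time ✓; service 696 days < 24 months (≈720 days) ✗ → not eligible.
Volunteer Time Off — status full-time ✓ (not excluded); service 696 days ≥ 12 weeks (≈84 days) ✓; rating 4 ≥ 2 ✓ → eligible.
Gym Reimbursement — service 696 days ≥ 45 days ✓; 40 hrs/wk ≥ 32 ✓; dept Marketing ✗ → not eligible.
Fitness Allowance — status full-time ✗ (requires part-time or temporary) → not eligible.

Volunteer Time Off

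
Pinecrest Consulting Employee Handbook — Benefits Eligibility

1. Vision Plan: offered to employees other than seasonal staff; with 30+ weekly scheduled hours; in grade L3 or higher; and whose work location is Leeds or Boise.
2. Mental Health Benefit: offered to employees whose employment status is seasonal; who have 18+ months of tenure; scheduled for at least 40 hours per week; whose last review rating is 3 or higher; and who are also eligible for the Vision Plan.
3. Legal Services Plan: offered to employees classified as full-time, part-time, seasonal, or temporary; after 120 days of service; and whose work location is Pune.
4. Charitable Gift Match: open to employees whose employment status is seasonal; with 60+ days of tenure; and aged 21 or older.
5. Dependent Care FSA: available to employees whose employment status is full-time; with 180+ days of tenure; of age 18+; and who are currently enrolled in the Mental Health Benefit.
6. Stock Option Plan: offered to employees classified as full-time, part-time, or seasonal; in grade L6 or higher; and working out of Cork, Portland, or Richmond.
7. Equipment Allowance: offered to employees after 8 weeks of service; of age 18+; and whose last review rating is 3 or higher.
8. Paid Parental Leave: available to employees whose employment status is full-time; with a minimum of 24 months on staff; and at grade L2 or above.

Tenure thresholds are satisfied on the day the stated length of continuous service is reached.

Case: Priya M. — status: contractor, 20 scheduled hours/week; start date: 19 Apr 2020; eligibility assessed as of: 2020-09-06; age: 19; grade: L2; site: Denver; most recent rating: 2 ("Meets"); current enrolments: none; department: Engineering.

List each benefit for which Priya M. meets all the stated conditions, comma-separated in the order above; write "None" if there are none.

Service from 19 Apr 2020 to 2020-09-06: 140 days.
Vision Plan — status contractor ✓ (not excluded); 20 hrs/wk < 30 ✗ → not eligible.
Mental Health Benefit — status contractor ✗ (requires seasonal) → not eligible.
Legal Services Plan — status contractor ✗ (requires full-time, part-time, seasonal, or temporary) → not eligible.
Charitable Gift Match — status contractor ✗ (requires seasonal) → not eligible.
Dependent Care FSA — status contractor ✗ (requires full-time) → not eligible.
Stock Option Plan — status contractor ✗ (requires full-time, part-time, or seasonal) → not eligible.
Equipment Allowance — service 140 days ≥ 8 weeks (≈56 days) ✓; age 19 ≥ 18 ✓; rating 2 < 3 ✗ → not eligible.
Paid Parental Leave — status contractor ✗ (requires full-time) → not eligible.

None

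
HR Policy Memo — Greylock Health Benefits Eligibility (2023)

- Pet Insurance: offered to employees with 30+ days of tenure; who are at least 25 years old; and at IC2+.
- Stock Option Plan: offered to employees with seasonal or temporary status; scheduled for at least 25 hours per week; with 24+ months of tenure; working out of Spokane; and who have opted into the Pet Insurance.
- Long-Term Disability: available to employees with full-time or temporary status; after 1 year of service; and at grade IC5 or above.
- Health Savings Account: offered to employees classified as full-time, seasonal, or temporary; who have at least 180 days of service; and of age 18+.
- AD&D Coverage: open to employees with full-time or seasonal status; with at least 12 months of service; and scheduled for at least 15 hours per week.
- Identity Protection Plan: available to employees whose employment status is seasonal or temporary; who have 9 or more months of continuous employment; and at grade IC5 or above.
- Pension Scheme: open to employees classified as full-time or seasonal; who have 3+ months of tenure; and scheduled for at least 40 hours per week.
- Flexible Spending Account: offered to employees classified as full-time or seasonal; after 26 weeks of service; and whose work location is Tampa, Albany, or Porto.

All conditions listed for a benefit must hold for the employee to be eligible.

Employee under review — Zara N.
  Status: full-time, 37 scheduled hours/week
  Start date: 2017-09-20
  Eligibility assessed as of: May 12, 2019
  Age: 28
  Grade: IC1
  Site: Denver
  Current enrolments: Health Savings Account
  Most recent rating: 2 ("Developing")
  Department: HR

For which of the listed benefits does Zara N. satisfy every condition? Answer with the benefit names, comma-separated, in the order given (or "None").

Service from 2017-09-20 to May 12, 2019: 599 days.
Pet Insurance — service 599 days ≥ 30 days ✓; age 28 ≥ 25 ✓; grade IC1 < IC2 ✗ → not eligible.
Stock Option Plan — status full-time ✗ (requires seasonal or temporary) → not eligible.
Long-Term Disability — status full-time ✓; service 599 days ≥ 1 year (≈365 days) ✓; grade IC1 < IC5 ✗ → not eligible.
Health Savings Account — status full-time ✓; service 599 days ≥ 180 days ✓; age 28 ≥ 18 ✓ → eligible.
AD&D Coverage — status full-time ✓; service 599 days ≥ 12 months (≈360 days) ✓; 37 hrs/wk ≥ 15 ✓ → eligible.
Identity Protection Plan — status full-time ✗ (requires seasonal or temporary) → not eligible.
Pension Scheme — status full-time ✓; service 599 days ≥ 3 months (≈90 days) ✓; 37 hrs/wk < 40 ✗ → not eligible.
Flexible Spending Account — status full-time ✓; service 599 days ≥ 26 weeks (≈182 days) ✓; site Denver ✗ (not Tampa, Albany, or Porto) → not eligible.

Health Savings Account, AD&D Coverage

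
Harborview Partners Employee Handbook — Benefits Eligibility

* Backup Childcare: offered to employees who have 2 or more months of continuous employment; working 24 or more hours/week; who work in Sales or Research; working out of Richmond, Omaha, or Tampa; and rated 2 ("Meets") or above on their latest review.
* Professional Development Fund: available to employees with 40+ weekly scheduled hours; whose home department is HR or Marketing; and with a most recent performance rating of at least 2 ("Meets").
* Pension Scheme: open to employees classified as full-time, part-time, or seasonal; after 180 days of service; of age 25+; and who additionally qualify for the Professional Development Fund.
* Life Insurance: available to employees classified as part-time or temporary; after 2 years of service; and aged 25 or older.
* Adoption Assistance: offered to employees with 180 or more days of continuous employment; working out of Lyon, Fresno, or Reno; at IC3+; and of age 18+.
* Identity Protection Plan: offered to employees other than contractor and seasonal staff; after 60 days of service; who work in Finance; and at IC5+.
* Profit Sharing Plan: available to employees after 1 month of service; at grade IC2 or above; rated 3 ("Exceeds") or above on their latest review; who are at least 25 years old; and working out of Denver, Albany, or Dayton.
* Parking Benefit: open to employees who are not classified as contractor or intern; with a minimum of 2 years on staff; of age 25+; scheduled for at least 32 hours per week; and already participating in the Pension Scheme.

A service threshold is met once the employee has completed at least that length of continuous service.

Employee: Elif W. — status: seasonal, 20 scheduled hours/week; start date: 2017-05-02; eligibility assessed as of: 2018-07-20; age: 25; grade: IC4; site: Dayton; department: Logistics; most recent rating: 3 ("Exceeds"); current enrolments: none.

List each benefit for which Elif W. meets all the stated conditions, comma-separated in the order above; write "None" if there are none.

Profit Sharing Plan

Service from 2017-05-02 to 2018-07-20: 444 days.
Backup Childcare — service 444 days ≥ 2 months (≈60 days) ✓; 20 hrs/wk < 24 ✗ → not eligible.
Professional Development Fund — 20 hrs/wk < 40 ✗ → not eligible.
Pension Scheme — status seasonal ✓; service 444 days ≥ 180 days ✓; age 25 ≥ 25 ✓; not eligible for Professional Development Fund ✗ → not eligible.
Life Insurance — status seasonal ✗ (requires part-time or temporary) → not eligible.
Adoption Assistance — service 444 days ≥ 180 days ✓; site Dayton ✗ (not Lyon, Fresno, or Reno) → not eligible.
Identity Protection Plan — status seasonal ✗ (excluded) → not eligible.
Profit Sharing Plan — service 444 days ≥ 1 month (≈30 days) ✓; grade IC4 ≥ IC2 ✓; rating 3 ≥ 3 ✓; age 25 ≥ 25 ✓; site Dayton ✓ → eligible.
Parking Benefit — status seasonal ✓ (not excluded); service 444 days < 2 years (≈730 days) ✗ → not eligible.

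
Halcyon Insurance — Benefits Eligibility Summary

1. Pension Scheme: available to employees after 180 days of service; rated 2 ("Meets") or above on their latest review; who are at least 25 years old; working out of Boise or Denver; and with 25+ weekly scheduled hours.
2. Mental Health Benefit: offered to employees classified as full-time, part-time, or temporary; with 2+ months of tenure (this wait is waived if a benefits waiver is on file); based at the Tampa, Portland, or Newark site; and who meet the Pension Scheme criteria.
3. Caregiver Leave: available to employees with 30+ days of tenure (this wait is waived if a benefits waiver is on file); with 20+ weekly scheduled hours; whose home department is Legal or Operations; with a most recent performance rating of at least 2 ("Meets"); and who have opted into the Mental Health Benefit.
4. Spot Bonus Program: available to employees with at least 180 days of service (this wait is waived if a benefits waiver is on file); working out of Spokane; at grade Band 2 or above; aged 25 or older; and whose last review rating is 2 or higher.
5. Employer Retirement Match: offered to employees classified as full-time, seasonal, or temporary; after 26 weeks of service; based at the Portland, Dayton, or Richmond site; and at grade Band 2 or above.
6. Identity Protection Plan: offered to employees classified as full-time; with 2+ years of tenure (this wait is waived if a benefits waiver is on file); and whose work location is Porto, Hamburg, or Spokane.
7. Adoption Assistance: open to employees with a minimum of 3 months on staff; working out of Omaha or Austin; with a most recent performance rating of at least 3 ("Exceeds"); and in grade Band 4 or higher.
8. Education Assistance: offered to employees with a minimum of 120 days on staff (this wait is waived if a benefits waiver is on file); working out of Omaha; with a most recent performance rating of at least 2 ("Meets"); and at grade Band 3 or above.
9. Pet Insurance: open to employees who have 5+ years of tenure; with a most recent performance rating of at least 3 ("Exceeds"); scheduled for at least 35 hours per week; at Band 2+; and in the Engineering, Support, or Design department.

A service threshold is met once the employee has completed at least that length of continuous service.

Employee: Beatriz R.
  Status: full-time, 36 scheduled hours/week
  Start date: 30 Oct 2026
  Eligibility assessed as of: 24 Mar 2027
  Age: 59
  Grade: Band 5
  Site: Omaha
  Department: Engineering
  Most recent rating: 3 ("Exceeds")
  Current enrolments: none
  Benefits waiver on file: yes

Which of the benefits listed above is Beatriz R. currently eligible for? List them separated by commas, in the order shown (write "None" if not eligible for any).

Adoption Assistance, Education Assistance

Service from 30 Oct 2026 to 24 Mar 2027: 145 days.
Pension Scheme — service 145 days < 180 days ✗ → not eligible.
Mental Health Benefit — status full-time ✓; benefits waiver on file ✓; site Omaha ✗ (not Tampa, Portland, or Newark) → not eligible.
Caregiver Leave — benefits waiver on file ✓; 36 hrs/wk ≥ 20 ✓; dept Engineering ✗ → not eligible.
Spot Bonus Program — benefits waiver on file ✓; site Omaha ✗ (not Spokane) → not eligible.
Employer Retirement Match — status full-time ✓; service 145 days < 26 weeks (≈182 days) ✗ → not eligible.
Identity Protection Plan — status full-time ✓; benefits waiver on file ✓; site Omaha ✗ (not Porto, Hamburg, or Spokane) → not eligible.
Adoption Assistance — service 145 days ≥ 3 months (≈90 days) ✓; site Omaha ✓; rating 3 ≥ 3 ✓; grade Band 5 ≥ Band 4 ✓ → eligible.
Education Assistance — benefits waiver on file ✓; site Omaha ✓; rating 3 ≥ 2 ✓; grade Band 5 ≥ Band 3 ✓ → eligible.
Pet Insurance — service 145 days < 5 years (≈1825 days) ✗ → not eligible.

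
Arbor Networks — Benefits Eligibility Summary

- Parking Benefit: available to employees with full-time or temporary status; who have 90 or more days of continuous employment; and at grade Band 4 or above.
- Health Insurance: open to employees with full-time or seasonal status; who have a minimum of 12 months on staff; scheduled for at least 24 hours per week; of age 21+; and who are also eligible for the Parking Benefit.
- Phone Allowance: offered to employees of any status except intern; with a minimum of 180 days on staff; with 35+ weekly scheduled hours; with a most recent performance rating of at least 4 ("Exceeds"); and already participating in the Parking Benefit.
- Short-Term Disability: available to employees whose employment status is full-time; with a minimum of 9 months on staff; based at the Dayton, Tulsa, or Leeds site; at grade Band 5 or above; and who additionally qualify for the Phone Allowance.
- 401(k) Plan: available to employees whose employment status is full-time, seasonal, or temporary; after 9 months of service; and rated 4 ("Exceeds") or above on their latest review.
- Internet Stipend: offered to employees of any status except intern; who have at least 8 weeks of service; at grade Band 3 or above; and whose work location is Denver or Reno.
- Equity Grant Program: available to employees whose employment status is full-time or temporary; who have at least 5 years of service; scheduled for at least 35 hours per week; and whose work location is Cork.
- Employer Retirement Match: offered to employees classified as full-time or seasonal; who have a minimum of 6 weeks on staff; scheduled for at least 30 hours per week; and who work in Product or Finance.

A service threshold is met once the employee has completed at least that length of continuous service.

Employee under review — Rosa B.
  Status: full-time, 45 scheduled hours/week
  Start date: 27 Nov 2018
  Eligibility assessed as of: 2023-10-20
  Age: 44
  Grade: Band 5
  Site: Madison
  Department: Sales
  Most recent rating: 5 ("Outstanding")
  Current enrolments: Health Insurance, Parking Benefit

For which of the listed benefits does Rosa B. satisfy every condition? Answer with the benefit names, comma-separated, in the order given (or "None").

Parking Benefit, Health Insurance, Phone Allowance, 401(k) Plan

Service from 27 Nov 2018 to 2023-10-20: 1788 days.
Parking Benefit — status full-time ✓; service 1788 days ≥ 90 days ✓; grade Band 5 ≥ Band 4 ✓ → eligible.
Health Insurance — status full-time ✓; service 1788 days ≥ 12 months (≈360 days) ✓; 45 hrs/wk ≥ 24 ✓; age 44 ≥ 21 ✓; eligible for Parking Benefit ✓ → eligible.
Phone Allowance — status full-time ✓ (not excluded); service 1788 days ≥ 180 days ✓; 45 hrs/wk ≥ 35 ✓; rating 5 ≥ 4 ✓; enrolled in Parking Benefit ✓ → eligible.
Short-Term Disability — status full-time ✓; service 1788 days ≥ 9 months (≈270 days) ✓; site Madison ✗ (not Dayton, Tulsa, or Leeds) → not eligible.
401(k) Plan — status full-time ✓; service 1788 days ≥ 9 months (≈270 days) ✓; rating 5 ≥ 4 ✓ → eligible.
Internet Stipend — status full-time ✓ (not excluded); service 1788 days ≥ 8 weeks (≈56 days) ✓; grade Band 5 ≥ Band 3 ✓; site Madison ✗ (not Denver or Reno) → not eligible.
Equity Grant Program — status full-time ✓; service 1788 days < 5 years (≈1825 days) ✗ → not eligible.
Employer Retirement Match — status full-time ✓; service 1788 days ≥ 6 weeks (≈42 days) ✓; 45 hrs/wk ≥ 30 ✓; dept Sales ✗ → not eligible.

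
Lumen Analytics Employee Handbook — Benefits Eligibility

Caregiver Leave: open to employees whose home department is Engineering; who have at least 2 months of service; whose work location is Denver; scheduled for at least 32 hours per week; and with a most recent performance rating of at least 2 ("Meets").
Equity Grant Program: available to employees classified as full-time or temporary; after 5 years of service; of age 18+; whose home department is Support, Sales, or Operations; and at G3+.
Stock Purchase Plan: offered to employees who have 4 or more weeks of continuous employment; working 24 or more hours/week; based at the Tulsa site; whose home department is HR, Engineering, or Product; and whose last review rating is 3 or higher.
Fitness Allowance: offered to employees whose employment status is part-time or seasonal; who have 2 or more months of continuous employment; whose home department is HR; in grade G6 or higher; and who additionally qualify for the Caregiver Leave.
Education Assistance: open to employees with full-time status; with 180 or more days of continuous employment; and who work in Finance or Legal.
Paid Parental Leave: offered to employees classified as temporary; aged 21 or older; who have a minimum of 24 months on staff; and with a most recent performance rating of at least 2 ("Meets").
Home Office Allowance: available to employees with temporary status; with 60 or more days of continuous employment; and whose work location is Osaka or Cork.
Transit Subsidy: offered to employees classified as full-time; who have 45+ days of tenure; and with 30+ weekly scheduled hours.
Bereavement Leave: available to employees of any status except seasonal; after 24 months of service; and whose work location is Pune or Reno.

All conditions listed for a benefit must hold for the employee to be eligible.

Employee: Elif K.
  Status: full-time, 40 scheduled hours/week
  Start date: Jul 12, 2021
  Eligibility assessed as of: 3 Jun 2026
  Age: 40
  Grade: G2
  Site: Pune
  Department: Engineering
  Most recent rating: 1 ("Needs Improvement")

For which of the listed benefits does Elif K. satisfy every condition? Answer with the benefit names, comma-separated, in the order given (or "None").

Transit Subsidy, Bereavement Leave

Service from Jul 12, 2021 to 3 Jun 2026: 1787 days.
Caregiver Leave — dept Engineering ✓; service 1787 days ≥ 2 months (≈60 days) ✓; site Pune ✗ (not Denver) → not eligible.
Equity Grant Program — status full-time ✓; service 1787 days < 5 years (≈1825 days) ✗ → not eligible.
Stock Purchase Plan — service 1787 days ≥ 4 weeks (≈28 days) ✓; 40 hrs/wk ≥ 24 ✓; site Pune ✗ (not Tulsa) → not eligible.
Fitness Allowance — status full-time ✗ (requires part-time or seasonal) → not eligible.
Education Assistance — status full-time ✓; service 1787 days ≥ 180 days ✓; dept Engineering ✗ → not eligible.
Paid Parental Leave — status full-time ✗ (requires temporary) → not eligible.
Home Office Allowance — status full-time ✗ (requires temporary) → not eligible.
Transit Subsidy — status full-time ✓; service 1787 days ≥ 45 days ✓; 40 hrs/wk ≥ 30 ✓ → eligible.
Bereavement Leave — status full-time ✓ (not excluded); service 1787 days ≥ 24 months (≈720 days) ✓; site Pune ✓ → eligible.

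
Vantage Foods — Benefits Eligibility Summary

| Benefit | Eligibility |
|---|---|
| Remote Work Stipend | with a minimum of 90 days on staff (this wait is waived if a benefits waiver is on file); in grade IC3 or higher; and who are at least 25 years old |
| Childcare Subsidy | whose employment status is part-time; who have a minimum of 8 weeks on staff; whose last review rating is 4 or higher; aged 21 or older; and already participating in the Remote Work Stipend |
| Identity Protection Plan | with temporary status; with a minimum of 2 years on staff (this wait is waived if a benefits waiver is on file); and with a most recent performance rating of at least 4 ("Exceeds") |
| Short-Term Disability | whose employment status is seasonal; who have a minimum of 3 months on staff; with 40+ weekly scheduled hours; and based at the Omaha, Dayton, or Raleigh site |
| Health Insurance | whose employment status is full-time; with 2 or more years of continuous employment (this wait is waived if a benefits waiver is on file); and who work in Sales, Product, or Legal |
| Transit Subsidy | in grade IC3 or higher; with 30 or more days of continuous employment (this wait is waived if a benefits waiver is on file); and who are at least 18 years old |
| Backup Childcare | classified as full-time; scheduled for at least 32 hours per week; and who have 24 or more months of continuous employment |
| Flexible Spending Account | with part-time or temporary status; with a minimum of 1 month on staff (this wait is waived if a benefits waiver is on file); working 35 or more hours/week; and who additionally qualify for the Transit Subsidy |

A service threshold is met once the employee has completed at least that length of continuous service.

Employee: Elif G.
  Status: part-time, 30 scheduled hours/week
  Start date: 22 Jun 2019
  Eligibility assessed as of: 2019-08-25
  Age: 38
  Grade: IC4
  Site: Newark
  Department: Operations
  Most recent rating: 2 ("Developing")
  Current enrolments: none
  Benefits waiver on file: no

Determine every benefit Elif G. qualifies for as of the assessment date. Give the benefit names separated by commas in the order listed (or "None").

Transit Subsidy

Service from 22 Jun 2019 to 2019-08-25: 64 days.
Remote Work Stipend — no waiver, service 64 days < 90 days ✗ → not eligible.
Childcare Subsidy — status part-time ✓; service 64 days ≥ 8 weeks (≈56 days) ✓; rating 2 < 4 ✗ → not eligible.
Identity Protection Plan — status part-time ✗ (requires temporary) → not eligible.
Short-Term Disability — status part-time ✗ (requires seasonal) → not eligible.
Health Insurance — status part-time ✗ (requires full-time) → not eligible.
Transit Subsidy — grade IC4 ≥ IC3 ✓; no waiver, service 64 days ≥ 30 days ✓; age 38 ≥ 18 ✓ → eligible.
Backup Childcare — status part-time ✗ (requires full-time) → not eligible.
Flexible Spending Account — status part-time ✓; no waiver, service 64 days ≥ 1 month (≈30 days) ✓; 30 hrs/wk < 35 ✗ → not eligible.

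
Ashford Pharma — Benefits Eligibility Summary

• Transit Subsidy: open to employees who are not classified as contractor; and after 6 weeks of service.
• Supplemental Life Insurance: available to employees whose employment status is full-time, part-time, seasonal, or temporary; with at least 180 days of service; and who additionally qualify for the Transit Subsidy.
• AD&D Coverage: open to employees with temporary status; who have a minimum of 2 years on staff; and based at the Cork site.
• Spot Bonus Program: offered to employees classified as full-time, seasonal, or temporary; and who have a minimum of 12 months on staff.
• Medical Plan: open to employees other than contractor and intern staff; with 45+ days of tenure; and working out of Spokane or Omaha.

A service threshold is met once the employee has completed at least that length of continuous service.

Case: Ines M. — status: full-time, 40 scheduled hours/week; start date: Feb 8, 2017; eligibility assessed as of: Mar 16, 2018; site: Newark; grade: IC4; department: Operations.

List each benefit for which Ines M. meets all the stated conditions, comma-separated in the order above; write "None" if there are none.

Service from Feb 8, 2017 to Mar 16, 2018: 401 days.
Transit Subsidy — status full-time ✓ (not excluded); service 401 days ≥ 6 weeks (≈42 days) ✓ → eligible.
Supplemental Life Insurance — status full-time ✓; service 401 days ≥ 180 days ✓; eligible for Transit Subsidy ✓ → eligible.
AD&D Coverage — status full-time ✗ (requires temporary) → not eligible.
Spot Bonus Program — status full-time ✓; service 401 days ≥ 12 months (≈360 days) ✓ → eligible.
Medical Plan — status full-time ✓ (not excluded); service 401 days ≥ 45 days ✓; site Newark ✗ (not Spokane or Omaha) → not eligible.

Transit Subsidy, Supplemental Life Insurance, Spot Bonus Program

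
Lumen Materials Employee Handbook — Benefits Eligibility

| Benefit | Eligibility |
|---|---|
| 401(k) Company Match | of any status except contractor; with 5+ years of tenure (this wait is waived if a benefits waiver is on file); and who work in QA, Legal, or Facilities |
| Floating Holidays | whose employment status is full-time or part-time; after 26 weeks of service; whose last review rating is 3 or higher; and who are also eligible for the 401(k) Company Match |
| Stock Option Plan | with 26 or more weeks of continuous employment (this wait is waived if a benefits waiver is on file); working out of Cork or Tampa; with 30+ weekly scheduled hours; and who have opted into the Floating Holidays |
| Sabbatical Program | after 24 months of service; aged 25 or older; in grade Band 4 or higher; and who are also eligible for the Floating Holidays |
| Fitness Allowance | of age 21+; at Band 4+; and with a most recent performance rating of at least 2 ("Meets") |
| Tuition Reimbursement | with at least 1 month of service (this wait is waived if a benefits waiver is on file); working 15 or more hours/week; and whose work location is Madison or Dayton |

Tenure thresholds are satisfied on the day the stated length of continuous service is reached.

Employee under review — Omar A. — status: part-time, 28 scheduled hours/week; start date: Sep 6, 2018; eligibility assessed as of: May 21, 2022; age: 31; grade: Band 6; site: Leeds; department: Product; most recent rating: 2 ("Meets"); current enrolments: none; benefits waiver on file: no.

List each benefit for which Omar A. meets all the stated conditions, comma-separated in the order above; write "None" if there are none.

Fitness Allowance

Service from Sep 6, 2018 to May 21, 2022: 1353 days.
401(k) Company Match — status part-time ✓ (not excluded); no waiver, service 1353 days < 5 years (≈1825 days) ✗ → not eligible.
Floating Holidays — status part-time ✓; service 1353 days ≥ 26 weeks (≈182 days) ✓; rating 2 < 3 ✗ → not eligible.
Stock Option Plan — no waiver, service 1353 days ≥ 26 weeks (≈182 days) ✓; site Leeds ✗ (not Cork or Tampa) → not eligible.
Sabbatical Program — service 1353 days ≥ 24 months (≈720 days) ✓; age 31 ≥ 25 ✓; grade Band 6 ≥ Band 4 ✓; not eligible for Floating Holidays ✗ → not eligible.
Fitness Allowance — age 31 ≥ 21 ✓; grade Band 6 ≥ Band 4 ✓; rating 2 ≥ 2 ✓ → eligible.
Tuition Reimbursement — no waiver, service 1353 days ≥ 1 month (≈30 days) ✓; 28 hrs/wk ≥ 15 ✓; site Leeds ✗ (not Madison or Dayton) → not eligible.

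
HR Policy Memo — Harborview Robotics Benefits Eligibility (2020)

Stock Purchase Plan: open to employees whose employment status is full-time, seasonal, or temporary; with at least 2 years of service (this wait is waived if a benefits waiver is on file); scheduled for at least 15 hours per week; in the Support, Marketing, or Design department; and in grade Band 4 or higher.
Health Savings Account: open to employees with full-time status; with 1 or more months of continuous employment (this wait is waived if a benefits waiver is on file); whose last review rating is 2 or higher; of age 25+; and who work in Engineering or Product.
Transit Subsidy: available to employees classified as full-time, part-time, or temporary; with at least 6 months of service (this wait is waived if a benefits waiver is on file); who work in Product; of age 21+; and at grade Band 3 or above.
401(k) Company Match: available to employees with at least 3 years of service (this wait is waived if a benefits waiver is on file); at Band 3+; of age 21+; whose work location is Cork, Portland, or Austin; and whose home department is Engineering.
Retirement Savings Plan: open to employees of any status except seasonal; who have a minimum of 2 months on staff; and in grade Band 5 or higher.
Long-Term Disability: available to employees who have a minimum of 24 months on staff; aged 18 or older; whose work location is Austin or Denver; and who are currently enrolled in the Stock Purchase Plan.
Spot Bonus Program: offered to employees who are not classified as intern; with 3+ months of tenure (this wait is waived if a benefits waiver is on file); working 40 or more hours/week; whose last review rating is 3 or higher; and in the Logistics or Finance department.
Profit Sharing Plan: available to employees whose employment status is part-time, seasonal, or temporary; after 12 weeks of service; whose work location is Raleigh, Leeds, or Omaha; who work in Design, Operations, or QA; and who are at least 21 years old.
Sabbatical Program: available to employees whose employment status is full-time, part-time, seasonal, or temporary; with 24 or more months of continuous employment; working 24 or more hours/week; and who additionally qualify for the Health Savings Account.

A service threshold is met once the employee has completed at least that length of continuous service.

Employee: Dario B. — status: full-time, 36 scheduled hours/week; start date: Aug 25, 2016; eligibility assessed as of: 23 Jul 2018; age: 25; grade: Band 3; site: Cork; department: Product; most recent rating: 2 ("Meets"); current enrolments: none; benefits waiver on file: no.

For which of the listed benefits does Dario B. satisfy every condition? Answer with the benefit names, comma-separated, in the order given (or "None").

Health Savings Account, Transit Subsidy

Service from Aug 25, 2016 to 23 Jul 2018: 697 days.
Stock Purchase Plan — status full-time ✓; no waiver, service 697 days < 2 years (≈730 days) ✗ → not eligible.
Health Savings Account — status full-time ✓; no waiver, service 697 days ≥ 1 month (≈30 days) ✓; rating 2 ≥ 2 ✓; age 25 ≥ 25 ✓; dept Product ✓ → eligible.
Transit Subsidy — status full-time ✓; no waiver, service 697 days ≥ 6 months (≈180 days) ✓; dept Product ✓; age 25 ≥ 21 ✓; grade Band 3 ≥ Band 3 ✓ → eligible.
401(k) Company Match — no waiver, service 697 days < 3 years (≈1095 days) ✗ → not eligible.
Retirement Savings Plan — status full-time ✓ (not excluded); service 697 days ≥ 2 months (≈60 days) ✓; grade Band 3 < Band 5 ✗ → not eligible.
Long-Term Disability — service 697 days < 24 months (≈720 days) ✗ → not eligible.
Spot Bonus Program — status full-time ✓ (not excluded); no waiver, service 697 days ≥ 3 months (≈90 days) ✓; 36 hrs/wk < 40 ✗ → not eligible.
Profit Sharing Plan — status full-time ✗ (requires part-time, seasonal, or temporary) → not eligible.
Sabbatical Program — status full-time ✓; service 697 days < 24 months (≈720 days) ✗ → not eligible.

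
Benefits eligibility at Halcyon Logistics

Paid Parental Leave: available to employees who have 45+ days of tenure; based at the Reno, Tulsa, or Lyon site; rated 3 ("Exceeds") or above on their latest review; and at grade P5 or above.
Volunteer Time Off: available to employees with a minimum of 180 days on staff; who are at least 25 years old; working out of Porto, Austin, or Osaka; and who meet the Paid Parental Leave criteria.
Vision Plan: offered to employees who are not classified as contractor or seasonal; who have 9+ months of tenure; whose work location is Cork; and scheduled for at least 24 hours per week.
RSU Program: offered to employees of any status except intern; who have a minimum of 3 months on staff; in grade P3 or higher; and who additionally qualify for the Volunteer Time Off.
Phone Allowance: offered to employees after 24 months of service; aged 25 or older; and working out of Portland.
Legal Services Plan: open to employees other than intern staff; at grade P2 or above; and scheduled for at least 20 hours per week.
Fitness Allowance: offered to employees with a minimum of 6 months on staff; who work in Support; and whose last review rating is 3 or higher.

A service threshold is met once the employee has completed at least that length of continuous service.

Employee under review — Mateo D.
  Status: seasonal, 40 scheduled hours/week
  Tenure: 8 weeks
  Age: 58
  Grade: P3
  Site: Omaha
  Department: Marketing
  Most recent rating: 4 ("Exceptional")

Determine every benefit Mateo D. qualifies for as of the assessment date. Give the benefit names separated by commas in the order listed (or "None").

Legal Services Plan

Paid Parental Leave — service 8 weeks ≥ 45 days ✓; site Omaha ✗ (not Reno, Tulsa, or Lyon) → not eligible.
Volunteer Time Off — service 8 weeks < 180 days ✗ → not eligible.
Vision Plan — status seasonal ✗ (excluded) → not eligible.
RSU Program — status seasonal ✓ (not excluded); service 8 weeks < 3 months (≈90 days) ✗ → not eligible.
Phone Allowance — service 8 weeks < 24 months (≈720 days) ✗ → not eligible.
Legal Services Plan — status seasonal ✓ (not excluded); grade P3 ≥ P2 ✓; 40 hrs/wk ≥ 20 ✓ → eligible.
Fitness Allowance — service 8 weeks < 6 months (≈180 days) ✗ → not eligible.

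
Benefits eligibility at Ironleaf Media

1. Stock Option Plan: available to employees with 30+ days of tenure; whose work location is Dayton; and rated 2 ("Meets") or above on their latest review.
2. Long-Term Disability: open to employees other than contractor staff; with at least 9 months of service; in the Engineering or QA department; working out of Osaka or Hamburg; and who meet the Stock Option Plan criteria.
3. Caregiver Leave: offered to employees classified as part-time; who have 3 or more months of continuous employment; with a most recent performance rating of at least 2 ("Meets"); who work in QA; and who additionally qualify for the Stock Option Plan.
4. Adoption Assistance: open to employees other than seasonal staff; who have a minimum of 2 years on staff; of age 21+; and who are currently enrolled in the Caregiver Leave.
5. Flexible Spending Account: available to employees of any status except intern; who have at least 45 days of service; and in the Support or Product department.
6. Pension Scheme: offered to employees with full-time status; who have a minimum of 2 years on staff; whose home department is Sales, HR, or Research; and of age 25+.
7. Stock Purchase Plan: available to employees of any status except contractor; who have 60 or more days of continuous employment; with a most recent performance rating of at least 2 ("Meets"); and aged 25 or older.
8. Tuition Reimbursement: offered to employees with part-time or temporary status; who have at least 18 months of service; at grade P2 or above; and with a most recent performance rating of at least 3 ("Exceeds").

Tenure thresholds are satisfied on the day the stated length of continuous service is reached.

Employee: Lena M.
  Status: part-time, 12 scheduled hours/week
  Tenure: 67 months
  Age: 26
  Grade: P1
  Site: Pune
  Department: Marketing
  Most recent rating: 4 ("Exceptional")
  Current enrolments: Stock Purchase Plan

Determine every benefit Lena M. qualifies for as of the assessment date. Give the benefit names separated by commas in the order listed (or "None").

Stock Purchase Plan

Stock Option Plan — service 67 months ≥ 30 days ✓; site Pune ✗ (not Dayton) → not eligible.
Long-Term Disability — status part-time ✓ (not excluded); service 67 months ≥ 9 months ✓; dept Marketing ✗ → not eligible.
Caregiver Leave — status part-time ✓; service 67 months ≥ 3 months ✓; rating 4 ≥ 2 ✓; dept Marketing ✗ → not eligible.
Adoption Assistance — status part-time ✓ (not excluded); service 67 months ≥ 2 years (≈730 days) ✓; age 26 ≥ 21 ✓; not enrolled in Caregiver Leave ✗ → not eligible.
Flexible Spending Account — status part-time ✓ (not excluded); service 67 months ≥ 45 days ✓; dept Marketing ✗ → not eligible.
Pension Scheme — status part-time ✗ (requires full-time) → not eligible.
Stock Purchase Plan — status part-time ✓ (not excluded); service 67 months ≥ 60 days ✓; rating 4 ≥ 2 ✓; age 26 ≥ 25 ✓ → eligible.
Tuition Reimbursement — status part-time ✓; service 67 months ≥ 18 months ✓; grade P1 < P2 ✗ → not eligible.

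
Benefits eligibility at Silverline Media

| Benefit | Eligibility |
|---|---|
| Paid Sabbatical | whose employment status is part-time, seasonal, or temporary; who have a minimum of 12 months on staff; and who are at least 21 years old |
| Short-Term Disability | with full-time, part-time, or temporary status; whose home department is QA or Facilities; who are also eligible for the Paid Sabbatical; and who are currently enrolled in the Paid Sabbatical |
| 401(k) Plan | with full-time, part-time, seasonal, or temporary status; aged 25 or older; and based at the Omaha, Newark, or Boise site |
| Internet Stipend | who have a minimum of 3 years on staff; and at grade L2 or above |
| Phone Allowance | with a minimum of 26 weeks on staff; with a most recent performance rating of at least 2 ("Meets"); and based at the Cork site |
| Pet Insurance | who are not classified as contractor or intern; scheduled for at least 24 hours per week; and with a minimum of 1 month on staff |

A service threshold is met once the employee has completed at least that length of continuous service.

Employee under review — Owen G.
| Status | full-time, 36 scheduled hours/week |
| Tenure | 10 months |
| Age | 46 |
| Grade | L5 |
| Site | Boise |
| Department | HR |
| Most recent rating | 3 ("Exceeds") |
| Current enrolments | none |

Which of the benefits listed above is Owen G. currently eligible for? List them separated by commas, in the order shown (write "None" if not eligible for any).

401(k) Plan, Pet Insurance

Paid Sabbatical — status full-time ✗ (requires part-time, seasonal, or temporary) → not eligible.
Short-Term Disability — status full-time ✓; dept HR ✗ → not eligible.
401(k) Plan — status full-time ✓; age 46 ≥ 25 ✓; site Boise ✓ → eligible.
Internet Stipend — service 10 months < 3 years (≈1095 days) ✗ → not eligible.
Phone Allowance — service 10 months ≥ 26 weeks (≈182 days) ✓; rating 3 ≥ 2 ✓; site Boise ✗ (not Cork) → not eligible.
Pet Insurance — status full-time ✓ (not excluded); 36 hrs/wk ≥ 24 ✓; service 10 months ≥ 1 month ✓ → eligible.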